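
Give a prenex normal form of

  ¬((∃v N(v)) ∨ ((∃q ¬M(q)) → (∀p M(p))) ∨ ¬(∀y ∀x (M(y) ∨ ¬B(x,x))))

Eliminate → and ↔ using ¬ and ∨.
  ¬((∃v N(v)) ∨ ¬(∃q ¬M(q)) ∨ (∀p M(p)) ∨ ¬(∀y ∀x (M(y) ∨ ¬B(x,x))))
Move each ¬ inward, flipping quantifiers it crosses:
  (∀v ¬N(v)) ∧ (∃q ¬M(q)) ∧ (∃p ¬M(p)) ∧ (∀y ∀x (M(y) ∨ ¬B(x,x)))
All bound variables are already distinct, so no renaming is needed.
Finally move all quantifiers to the prefix:
  ∀v ∃q ∃p ∀y ∀x (¬N(v) ∧ ¬M(q) ∧ ¬M(p) ∧ (M(y) ∨ ¬B(x,x)))

∀v ∃q ∃p ∀y ∀x (¬N(v) ∧ ¬M(q) ∧ ¬M(p) ∧ (M(y) ∨ ¬B(x,x)))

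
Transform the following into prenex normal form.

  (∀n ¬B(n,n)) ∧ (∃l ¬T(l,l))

All bound variables are already distinct, so no renaming is needed.
Finally move all quantifiers to the prefix:
  ∀n ∃l (¬B(n,n) ∧ ¬T(l,l))

∀n ∃l (¬B(n,n) ∧ ¬T(l,l))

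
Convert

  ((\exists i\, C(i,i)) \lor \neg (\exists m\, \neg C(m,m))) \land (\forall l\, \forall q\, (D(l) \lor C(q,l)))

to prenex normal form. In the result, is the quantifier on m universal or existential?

universal

Push ¬ through the quantifiers and connectives to reach negation normal form:
  ((\exists i\, C(i,i)) \lor (\forall m\, C(m,m))) \land (\forall l\, \forall q\, (D(l) \lor C(q,l)))
All bound variables are already distinct, so no renaming is needed.
Pull the quantifiers to the front (each side's bound variable is not free in the other side):
  \exists i\, \forall m\, \forall l\, \forall q\, ((C(i,i) \lor C(m,m)) \land (D(l) \lor C(q,l)))
The quantifier \exists m sits under an odd number of negations, so it flips to \forall m.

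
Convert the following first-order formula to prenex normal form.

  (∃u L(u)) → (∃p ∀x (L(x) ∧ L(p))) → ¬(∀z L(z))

First replace A → B with ¬A ∨ B.
  ¬(∃u L(u)) ∨ ¬(∃p ∀x (L(x) ∧ L(p))) ∨ ¬(∀z L(z))
Move each ¬ inward, flipping quantifiers it crosses:
  (∀u ¬L(u)) ∨ (∀p ∃x (¬L(x) ∨ ¬L(p))) ∨ (∃z ¬L(z))
Pull the quantifiers to the front (each side's bound variable is not free in the other side):
  ∀u ∀p ∃x ∃z (¬L(u) ∨ ¬L(x) ∨ ¬L(p) ∨ ¬L(z))

∀u ∀p ∃x ∃z (¬L(u) ∨ ¬L(x) ∨ ¬L(p) ∨ ¬L(z))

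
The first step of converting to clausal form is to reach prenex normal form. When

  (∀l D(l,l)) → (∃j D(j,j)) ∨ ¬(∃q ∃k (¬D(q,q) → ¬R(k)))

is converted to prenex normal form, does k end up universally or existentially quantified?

First replace A → B with ¬A ∨ B.
  ¬(∀l D(l,l)) ∨ (∃j D(j,j)) ∨ ¬(∃q ∃k (¬¬D(q,q) ∨ ¬R(k)))
Drive negations inward (¬∀x A ≡ ∃x ¬A, ¬∃x A ≡ ∀x ¬A, De Morgan for ∧/∨):
  (∃l ¬D(l,l)) ∨ (∃j D(j,j)) ∨ (∀q ∀k (¬D(q,q) ∧ R(k)))
Extract every quantifier outward, since the variables are now distinct and don't occur free across branches:
  ∃l ∃j ∀q ∀k (¬D(l,l) ∨ D(j,j) ∨ ¬D(q,q) ∧ R(k))
The quantifier ∃k sits under an odd number of negations (counting the antecedent side of each →), so it flips to ∀k.

universal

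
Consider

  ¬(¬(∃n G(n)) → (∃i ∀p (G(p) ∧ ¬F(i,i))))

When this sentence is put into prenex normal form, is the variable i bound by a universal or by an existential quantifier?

First replace A → B with ¬A ∨ B.
  ¬(¬¬(∃n G(n)) ∨ (∃i ∀p (G(p) ∧ ¬F(i,i))))
Move each ¬ inward, flipping quantifiers it crosses:
  (∀n ¬G(n)) ∧ (∀i ∃p (¬G(p) ∨ F(i,i)))
All bound variables are already distinct, so no renaming is needed.
Extract every quantifier outward, since the variables are now distinct and don't occur free across branches:
  ∀n ∀i ∃p (¬G(n) ∧ (¬G(p) ∨ F(i,i)))
The quantifier ∃i sits under an odd number of negations (counting the antecedent side of each →), so it flips to ∀i.

universal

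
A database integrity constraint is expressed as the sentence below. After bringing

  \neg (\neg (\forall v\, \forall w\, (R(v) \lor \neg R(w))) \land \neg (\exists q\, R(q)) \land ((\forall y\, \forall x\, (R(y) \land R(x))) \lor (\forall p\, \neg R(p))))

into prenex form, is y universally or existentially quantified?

existential

Push ¬ through the quantifiers and connectives to reach negation normal form:
  (\forall v\, \forall w\, (R(v) \lor \neg R(w))) \lor (\exists q\, R(q)) \lor (\exists y\, \exists x\, (\neg R(y) \lor \neg R(x))) \land (\exists p\, R(p))
Finally move all quantifiers to the prefix:
  \forall v\, \forall w\, \exists q\, \exists y\, \exists x\, \exists p\, (R(v) \lor \neg R(w) \lor R(q) \lor (\neg R(y) \lor \neg R(x)) \land R(p))
The quantifier \forall y sits under an odd number of negations, so it flips to \exists y.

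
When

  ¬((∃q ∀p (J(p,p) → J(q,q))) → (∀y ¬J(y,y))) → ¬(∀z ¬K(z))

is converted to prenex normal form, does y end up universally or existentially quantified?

universal

Rewrite implications/biconditionals: A → B as ¬A ∨ B.
  ¬¬(¬(∃q ∀p (¬J(p,p) ∨ J(q,q))) ∨ (∀y ¬J(y,y))) ∨ ¬(∀z ¬K(z))
Push ¬ through the quantifiers and connectives to reach negation normal form:
  (∀q ∃p (J(p,p) ∧ ¬J(q,q))) ∨ (∀y ¬J(y,y)) ∨ (∃z K(z))
All bound variables are already distinct, so no renaming is needed.
Extract every quantifier outward, since the variables are now distinct and don't occur free across branches:
  ∀q ∃p ∀y ∃z (J(p,p) ∧ ¬J(q,q) ∨ ¬J(y,y) ∨ K(z))
The quantifier ∀y sits under an even number of negations (counting the antecedent side of each →), so it remains universal.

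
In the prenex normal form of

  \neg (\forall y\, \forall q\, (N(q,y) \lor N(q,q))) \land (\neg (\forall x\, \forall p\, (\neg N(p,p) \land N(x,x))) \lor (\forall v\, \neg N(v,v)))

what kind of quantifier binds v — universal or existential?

universal

Drive negations inward (¬∀x A ≡ ∃x ¬A, ¬∃x A ≡ ∀x ¬A, De Morgan for ∧/∨):
  (\exists y\, \exists q\, (\neg N(q,y) \land \neg N(q,q))) \land ((\exists x\, \exists p\, (N(p,p) \lor \neg N(x,x))) \lor (\forall v\, \neg N(v,v)))
Pull the quantifiers to the front (each side's bound variable is not free in the other side):
  \exists y\, \exists q\, \exists x\, \exists p\, \forall v\, (\neg N(q,y) \land \neg N(q,q) \land (N(p,p) \lor \neg N(x,x) \lor \neg N(v,v)))
The quantifier \forall v sits under an even number of negations, so it remains universal.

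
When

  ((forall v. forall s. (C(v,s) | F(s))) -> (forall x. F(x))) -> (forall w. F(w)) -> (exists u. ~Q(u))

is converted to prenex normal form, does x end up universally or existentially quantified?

existential

Eliminate → and ↔ using ¬ and ∨.
  ~(~(forall v. forall s. (C(v,s) | F(s))) | (forall x. F(x))) | ~(forall w. F(w)) | (exists u. ~Q(u))
Move each ¬ inward, flipping quantifiers it crosses:
  (forall v. forall s. (C(v,s) | F(s))) & (exists x. ~F(x)) | (exists w. ~F(w)) | (exists u. ~Q(u))
All bound variables are already distinct, so no renaming is needed.
Extract every quantifier outward, since the variables are now distinct and don't occur free across branches:
  forall v. forall s. exists x. exists w. exists u. ((C(v,s) | F(s)) & ~F(x) | ~F(w) | ~Q(u))
The quantifier forall x sits under an odd number of negations (counting the antecedent side of each →), so it flips to exists x.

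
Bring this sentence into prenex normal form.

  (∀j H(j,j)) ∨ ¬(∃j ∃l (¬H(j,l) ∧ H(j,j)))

Drive negations inward (¬∀x A ≡ ∃x ¬A, ¬∃x A ≡ ∀x ¬A, De Morgan for ∧/∨):
  (∀j H(j,j)) ∨ (∀j ∀l (H(j,l) ∨ ¬H(j,j)))
Standardize variables apart so no two quantifiers bind the same name: j↦t.
  (∀j H(j,j)) ∨ (∀t ∀l (H(t,l) ∨ ¬H(t,t)))
Pull the quantifiers to the front (each side's bound variable is not free in the other side):
  ∀j ∀t ∀l (H(j,j) ∨ H(t,l) ∨ ¬H(t,t))

∀j ∀t ∀l (H(j,j) ∨ H(t,l) ∨ ¬H(t,t))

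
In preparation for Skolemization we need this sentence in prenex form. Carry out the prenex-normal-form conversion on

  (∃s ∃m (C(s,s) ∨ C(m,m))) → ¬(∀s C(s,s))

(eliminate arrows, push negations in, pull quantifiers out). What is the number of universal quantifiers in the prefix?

First replace A → B with ¬A ∨ B.
  ¬(∃s ∃m (C(s,s) ∨ C(m,m))) ∨ ¬(∀s C(s,s))
Drive negations inward (¬∀x A ≡ ∃x ¬A, ¬∃x A ≡ ∀x ¬A, De Morgan for ∧/∨):
  (∀s ∀m (¬C(s,s) ∧ ¬C(m,m))) ∨ (∃s ¬C(s,s))
Rename bound variables to avoid capture: s↦v1.
  (∀s ∀m (¬C(s,s) ∧ ¬C(m,m))) ∨ (∃v1 ¬C(v1,v1))
Extract every quantifier outward, since the variables are now distinct and don't occur free across branches:
  ∀s ∀m ∃v1 (¬C(s,s) ∧ ¬C(m,m) ∨ ¬C(v1,v1))
The prefix is ∀s ∀m ∃v1: 2 universal, 1 existential.

2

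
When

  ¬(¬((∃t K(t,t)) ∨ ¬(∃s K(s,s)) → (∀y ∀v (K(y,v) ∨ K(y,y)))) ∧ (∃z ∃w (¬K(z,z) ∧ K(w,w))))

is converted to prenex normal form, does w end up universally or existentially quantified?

Rewrite implications/biconditionals: A → B as ¬A ∨ B.
  ¬(¬(¬((∃t K(t,t)) ∨ ¬(∃s K(s,s))) ∨ (∀y ∀v (K(y,v) ∨ K(y,y)))) ∧ (∃z ∃w (¬K(z,z) ∧ K(w,w))))
Move each ¬ inward, flipping quantifiers it crosses:
  (∀t ¬K(t,t)) ∧ (∃s K(s,s)) ∨ (∀y ∀v (K(y,v) ∨ K(y,y))) ∨ (∀z ∀w (K(z,z) ∨ ¬K(w,w)))
All bound variables are already distinct, so no renaming is needed.
Finally move all quantifiers to the prefix:
  ∀t ∃s ∀y ∀v ∀z ∀w (¬K(t,t) ∧ K(s,s) ∨ K(y,v) ∨ K(y,y) ∨ K(z,z) ∨ ¬K(w,w))
The quantifier ∃w sits under an odd number of negations (counting the antecedent side of each →), so it flips to ∀w.

universal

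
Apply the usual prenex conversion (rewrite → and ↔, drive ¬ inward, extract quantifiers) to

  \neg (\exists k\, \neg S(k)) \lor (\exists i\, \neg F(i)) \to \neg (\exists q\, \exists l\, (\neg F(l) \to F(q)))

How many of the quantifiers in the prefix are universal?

Rewrite implications/biconditionals: A → B as ¬A ∨ B.
  \neg (\neg (\exists k\, \neg S(k)) \lor (\exists i\, \neg F(i))) \lor \neg (\exists q\, \exists l\, (\neg \neg F(l) \lor F(q)))
Push ¬ through the quantifiers and connectives to reach negation normal form:
  (\exists k\, \neg S(k)) \land (\forall i\, F(i)) \lor (\forall q\, \forall l\, (\neg F(l) \land \neg F(q)))
All bound variables are already distinct, so no renaming is needed.
Extract every quantifier outward, since the variables are now distinct and don't occur free across branches:
  \exists k\, \forall i\, \forall q\, \forall l\, (\neg S(k) \land F(i) \lor \neg F(l) \land \neg F(q))
The prefix is \exists k \forall i \forall q \forall l: 3 universal, 1 existential.

3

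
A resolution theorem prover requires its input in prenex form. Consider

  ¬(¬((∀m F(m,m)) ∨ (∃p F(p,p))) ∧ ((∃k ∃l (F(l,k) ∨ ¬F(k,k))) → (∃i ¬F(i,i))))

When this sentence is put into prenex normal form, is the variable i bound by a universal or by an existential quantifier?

universal

First replace A → B with ¬A ∨ B.
  ¬(¬((∀m F(m,m)) ∨ (∃p F(p,p))) ∧ (¬(∃k ∃l (F(l,k) ∨ ¬F(k,k))) ∨ (∃i ¬F(i,i))))
Push ¬ through the quantifiers and connectives to reach negation normal form:
  (∀m F(m,m)) ∨ (∃p F(p,p)) ∨ (∃k ∃l (F(l,k) ∨ ¬F(k,k))) ∧ (∀i F(i,i))
All bound variables are already distinct, so no renaming is needed.
Pull the quantifiers to the front (each side's bound variable is not free in the other side):
  ∀m ∃p ∃k ∃l ∀i (F(m,m) ∨ F(p,p) ∨ (F(l,k) ∨ ¬F(k,k)) ∧ F(i,i))
The quantifier ∃i sits under an odd number of negations (counting the antecedent side of each →), so it flips to ∀i.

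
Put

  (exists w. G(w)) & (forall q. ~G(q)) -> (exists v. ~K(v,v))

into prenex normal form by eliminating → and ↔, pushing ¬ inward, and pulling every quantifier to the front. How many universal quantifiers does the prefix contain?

Eliminate → and ↔ using ¬ and ∨.
  ~((exists w. G(w)) & (forall q. ~G(q))) | (exists v. ~K(v,v))
Push ¬ through the quantifiers and connectives to reach negation normal form:
  (forall w. ~G(w)) | (exists q. G(q)) | (exists v. ~K(v,v))
All bound variables are already distinct, so no renaming is needed.
Pull the quantifiers to the front (each side's bound variable is not free in the other side):
  forall w. exists q. exists v. (~G(w) | G(q) | ~K(v,v))
The prefix is forall w exists q exists v: 1 universal, 2 existential.

1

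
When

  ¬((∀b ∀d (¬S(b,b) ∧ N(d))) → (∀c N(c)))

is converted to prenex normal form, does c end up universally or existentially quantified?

existential

Rewrite implications/biconditionals: A → B as ¬A ∨ B.
  ¬(¬(∀b ∀d (¬S(b,b) ∧ N(d))) ∨ (∀c N(c)))
Move each ¬ inward, flipping quantifiers it crosses:
  (∀b ∀d (¬S(b,b) ∧ N(d))) ∧ (∃c ¬N(c))
Finally move all quantifiers to the prefix:
  ∀b ∀d ∃c (¬S(b,b) ∧ N(d) ∧ ¬N(c))
The quantifier ∀c sits under an odd number of negations (counting the antecedent side of each →), so it flips to ∃c.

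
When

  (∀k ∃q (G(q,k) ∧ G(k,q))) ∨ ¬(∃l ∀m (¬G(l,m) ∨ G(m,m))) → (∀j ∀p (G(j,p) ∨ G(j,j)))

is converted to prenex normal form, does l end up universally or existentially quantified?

existential

First replace A → B with ¬A ∨ B.
  ¬((∀k ∃q (G(q,k) ∧ G(k,q))) ∨ ¬(∃l ∀m (¬G(l,m) ∨ G(m,m)))) ∨ (∀j ∀p (G(j,p) ∨ G(j,j)))
Move each ¬ inward, flipping quantifiers it crosses:
  (∃k ∀q (¬G(q,k) ∨ ¬G(k,q))) ∧ (∃l ∀m (¬G(l,m) ∨ G(m,m))) ∨ (∀j ∀p (G(j,p) ∨ G(j,j)))
All bound variables are already distinct, so no renaming is needed.
Finally move all quantifiers to the prefix:
  ∃k ∀q ∃l ∀m ∀j ∀p ((¬G(q,k) ∨ ¬G(k,q)) ∧ (¬G(l,m) ∨ G(m,m)) ∨ G(j,p) ∨ G(j,j))
The quantifier ∃l sits under an even number of negations (counting the antecedent side of each →), so it remains existential.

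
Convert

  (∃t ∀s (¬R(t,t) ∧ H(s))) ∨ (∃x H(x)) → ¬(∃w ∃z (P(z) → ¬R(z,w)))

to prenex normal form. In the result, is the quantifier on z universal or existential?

universal

Rewrite implications/biconditionals: A → B as ¬A ∨ B.
  ¬((∃t ∀s (¬R(t,t) ∧ H(s))) ∨ (∃x H(x))) ∨ ¬(∃w ∃z (¬P(z) ∨ ¬R(z,w)))
Drive negations inward (¬∀x A ≡ ∃x ¬A, ¬∃x A ≡ ∀x ¬A, De Morgan for ∧/∨):
  (∀t ∃s (R(t,t) ∨ ¬H(s))) ∧ (∀x ¬H(x)) ∨ (∀w ∀z (P(z) ∧ R(z,w)))
All bound variables are already distinct, so no renaming is needed.
Finally move all quantifiers to the prefix:
  ∀t ∃s ∀x ∀w ∀z ((R(t,t) ∨ ¬H(s)) ∧ ¬H(x) ∨ P(z) ∧ R(z,w))
The quantifier ∃z sits under an odd number of negations (counting the antecedent side of each →), so it flips to ∀z.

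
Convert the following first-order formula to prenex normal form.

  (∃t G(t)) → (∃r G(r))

First replace A → B with ¬A ∨ B.
  ¬(∃t G(t)) ∨ (∃r G(r))
Push ¬ through the quantifiers and connectives to reach negation normal form:
  (∀t ¬G(t)) ∨ (∃r G(r))
Extract every quantifier outward, since the variables are now distinct and don't occur free across branches:
  ∀t ∃r (¬G(t) ∨ G(r))

∀t ∃r (¬G(t) ∨ G(r))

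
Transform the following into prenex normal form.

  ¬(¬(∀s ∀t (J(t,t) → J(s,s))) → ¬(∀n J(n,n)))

First replace A → B with ¬A ∨ B.
  ¬(¬¬(∀s ∀t (¬J(t,t) ∨ J(s,s))) ∨ ¬(∀n J(n,n)))
Move each ¬ inward, flipping quantifiers it crosses:
  (∃s ∃t (J(t,t) ∧ ¬J(s,s))) ∧ (∀n J(n,n))
All bound variables are already distinct, so no renaming is needed.
Pull the quantifiers to the front (each side's bound variable is not free in the other side):
  ∃s ∃t ∀n (J(t,t) ∧ ¬J(s,s) ∧ J(n,n))

∃s ∃t ∀n (J(t,t) ∧ ¬J(s,s) ∧ J(n,n))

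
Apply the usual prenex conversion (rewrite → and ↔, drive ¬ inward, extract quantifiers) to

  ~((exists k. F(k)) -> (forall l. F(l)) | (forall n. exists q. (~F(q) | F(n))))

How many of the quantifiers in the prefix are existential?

Rewrite implications/biconditionals: A → B as ¬A ∨ B.
  ~(~(exists k. F(k)) | (forall l. F(l)) | (forall n. exists q. (~F(q) | F(n))))
Push ¬ through the quantifiers and connectives to reach negation normal form:
  (exists k. F(k)) & (exists l. ~F(l)) & (exists n. forall q. (F(q) & ~F(n)))
All bound variables are already distinct, so no renaming is needed.
Finally move all quantifiers to the prefix:
  exists k. exists l. exists n. forall q. (F(k) & ~F(l) & F(q) & ~F(n))
The prefix is exists k exists l exists n forall q: 1 universal, 3 existential.

3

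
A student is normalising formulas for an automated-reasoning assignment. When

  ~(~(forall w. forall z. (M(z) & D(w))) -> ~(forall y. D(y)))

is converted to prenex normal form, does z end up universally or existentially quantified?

existential

Rewrite implications/biconditionals: A → B as ¬A ∨ B.
  ~(~~(forall w. forall z. (M(z) & D(w))) | ~(forall y. D(y)))
Move each ¬ inward, flipping quantifiers it crosses:
  (exists w. exists z. (~M(z) | ~D(w))) & (forall y. D(y))
All bound variables are already distinct, so no renaming is needed.
Extract every quantifier outward, since the variables are now distinct and don't occur free across branches:
  exists w. exists z. forall y. ((~M(z) | ~D(w)) & D(y))
The quantifier forall z sits under an odd number of negations (counting the antecedent side of each →), so it flips to exists z.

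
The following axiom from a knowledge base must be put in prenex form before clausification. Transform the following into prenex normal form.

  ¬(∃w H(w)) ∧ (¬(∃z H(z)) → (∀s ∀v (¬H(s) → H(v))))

∀w ∃z ∀s ∀v (¬H(w) ∧ (H(z) ∨ H(s) ∨ H(v)))

Eliminate → and ↔ using ¬ and ∨.
  ¬(∃w H(w)) ∧ (¬¬(∃z H(z)) ∨ (∀s ∀v (¬¬H(s) ∨ H(v))))
Move each ¬ inward, flipping quantifiers it crosses:
  (∀w ¬H(w)) ∧ ((∃z H(z)) ∨ (∀s ∀v (H(s) ∨ H(v))))
Extract every quantifier outward, since the variables are now distinct and don't occur free across branches:
  ∀w ∃z ∀s ∀v (¬H(w) ∧ (H(z) ∨ H(s) ∨ H(v)))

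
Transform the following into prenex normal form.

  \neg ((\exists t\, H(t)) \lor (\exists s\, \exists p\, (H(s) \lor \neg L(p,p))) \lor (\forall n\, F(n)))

\forall t\, \forall s\, \forall p\, \exists n\, (\neg H(t) \land \neg H(s) \land L(p,p) \land \neg F(n))

Push ¬ through the quantifiers and connectives to reach negation normal form:
  (\forall t\, \neg H(t)) \land (\forall s\, \forall p\, (\neg H(s) \land L(p,p))) \land (\exists n\, \neg F(n))
Finally move all quantifiers to the prefix:
  \forall t\, \forall s\, \forall p\, \exists n\, (\neg H(t) \land \neg H(s) \land L(p,p) \land \neg F(n))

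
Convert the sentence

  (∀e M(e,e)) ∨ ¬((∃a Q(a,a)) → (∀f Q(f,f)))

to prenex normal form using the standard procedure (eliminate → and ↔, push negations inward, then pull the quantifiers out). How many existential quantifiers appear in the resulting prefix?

2

Rewrite implications/biconditionals: A → B as ¬A ∨ B.
  (∀e M(e,e)) ∨ ¬(¬(∃a Q(a,a)) ∨ (∀f Q(f,f)))
Move each ¬ inward, flipping quantifiers it crosses:
  (∀e M(e,e)) ∨ (∃a Q(a,a)) ∧ (∃f ¬Q(f,f))
Pull the quantifiers to the front (each side's bound variable is not free in the other side):
  ∀e ∃a ∃f (M(e,e) ∨ Q(a,a) ∧ ¬Q(f,f))
The prefix is ∀e ∃a ∃f: 1 universal, 2 existential.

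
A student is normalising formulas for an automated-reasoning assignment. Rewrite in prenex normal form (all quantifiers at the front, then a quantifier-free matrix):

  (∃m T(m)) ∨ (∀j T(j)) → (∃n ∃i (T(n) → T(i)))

∀m ∃j ∃n ∃i (¬T(m) ∧ ¬T(j) ∨ ¬T(n) ∨ T(i))

Rewrite implications/biconditionals: A → B as ¬A ∨ B.
  ¬((∃m T(m)) ∨ (∀j T(j))) ∨ (∃n ∃i (¬T(n) ∨ T(i)))
Move each ¬ inward, flipping quantifiers it crosses:
  (∀m ¬T(m)) ∧ (∃j ¬T(j)) ∨ (∃n ∃i (¬T(n) ∨ T(i)))
All bound variables are already distinct, so no renaming is needed.
Pull the quantifiers to the front (each side's bound variable is not free in the other side):
  ∀m ∃j ∃n ∃i (¬T(m) ∧ ¬T(j) ∨ ¬T(n) ∨ T(i))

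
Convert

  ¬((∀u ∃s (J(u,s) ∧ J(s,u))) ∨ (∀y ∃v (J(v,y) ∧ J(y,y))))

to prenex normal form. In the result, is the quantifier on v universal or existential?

Drive negations inward (¬∀x A ≡ ∃x ¬A, ¬∃x A ≡ ∀x ¬A, De Morgan for ∧/∨):
  (∃u ∀s (¬J(u,s) ∨ ¬J(s,u))) ∧ (∃y ∀v (¬J(v,y) ∨ ¬J(y,y)))
Extract every quantifier outward, since the variables are now distinct and don't occur free across branches:
  ∃u ∀s ∃y ∀v ((¬J(u,s) ∨ ¬J(s,u)) ∧ (¬J(v,y) ∨ ¬J(y,y)))
The quantifier ∃v sits under an odd number of negations, so it flips to ∀v.

universal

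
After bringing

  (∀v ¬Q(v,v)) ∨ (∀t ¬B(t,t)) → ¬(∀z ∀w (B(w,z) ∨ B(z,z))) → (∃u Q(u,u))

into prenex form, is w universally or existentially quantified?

universal

Eliminate → and ↔ using ¬ and ∨.
  ¬((∀v ¬Q(v,v)) ∨ (∀t ¬B(t,t))) ∨ ¬¬(∀z ∀w (B(w,z) ∨ B(z,z))) ∨ (∃u Q(u,u))
Move each ¬ inward, flipping quantifiers it crosses:
  (∃v Q(v,v)) ∧ (∃t B(t,t)) ∨ (∀z ∀w (B(w,z) ∨ B(z,z))) ∨ (∃u Q(u,u))
Finally move all quantifiers to the prefix:
  ∃v ∃t ∀z ∀w ∃u (Q(v,v) ∧ B(t,t) ∨ B(w,z) ∨ B(z,z) ∨ Q(u,u))
The quantifier ∀w sits under an even number of negations (counting the antecedent side of each →), so it remains universal.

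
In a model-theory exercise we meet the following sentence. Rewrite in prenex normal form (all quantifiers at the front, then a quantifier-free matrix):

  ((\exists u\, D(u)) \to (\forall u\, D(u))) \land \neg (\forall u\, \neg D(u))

First replace A → B with ¬A ∨ B.
  (\neg (\exists u\, D(u)) \lor (\forall u\, D(u))) \land \neg (\forall u\, \neg D(u))
Move each ¬ inward, flipping quantifiers it crosses:
  ((\forall u\, \neg D(u)) \lor (\forall u\, D(u))) \land (\exists u\, D(u))
Standardize variables apart so no two quantifiers bind the same name: u↦a, u↦x1.
  ((\forall u\, \neg D(u)) \lor (\forall a\, D(a))) \land (\exists x1\, D(x1))
Extract every quantifier outward, since the variables are now distinct and don't occur free across branches:
  \forall u\, \forall a\, \exists x1\, ((\neg D(u) \lor D(a)) \land D(x1))

\forall u\, \forall a\, \exists x1\, ((\neg D(u) \lor D(a)) \land D(x1))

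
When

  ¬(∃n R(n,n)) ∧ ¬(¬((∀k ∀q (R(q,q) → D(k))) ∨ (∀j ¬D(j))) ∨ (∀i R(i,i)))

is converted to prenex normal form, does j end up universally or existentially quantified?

First replace A → B with ¬A ∨ B.
  ¬(∃n R(n,n)) ∧ ¬(¬((∀k ∀q (¬R(q,q) ∨ D(k))) ∨ (∀j ¬D(j))) ∨ (∀i R(i,i)))
Drive negations inward (¬∀x A ≡ ∃x ¬A, ¬∃x A ≡ ∀x ¬A, De Morgan for ∧/∨):
  (∀n ¬R(n,n)) ∧ ((∀k ∀q (¬R(q,q) ∨ D(k))) ∨ (∀j ¬D(j))) ∧ (∃i ¬R(i,i))
Pull the quantifiers to the front (each side's bound variable is not free in the other side):
  ∀n ∀k ∀q ∀j ∃i (¬R(n,n) ∧ (¬R(q,q) ∨ D(k) ∨ ¬D(j)) ∧ ¬R(i,i))
The quantifier ∀j sits under an even number of negations (counting the antecedent side of each →), so it remains universal.

universal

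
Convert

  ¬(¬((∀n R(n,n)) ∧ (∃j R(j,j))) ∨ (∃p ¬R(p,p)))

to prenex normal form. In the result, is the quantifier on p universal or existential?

universal

Move each ¬ inward, flipping quantifiers it crosses:
  (∀n R(n,n)) ∧ (∃j R(j,j)) ∧ (∀p R(p,p))
All bound variables are already distinct, so no renaming is needed.
Pull the quantifiers to the front (each side's bound variable is not free in the other side):
  ∀n ∃j ∀p (R(n,n) ∧ R(j,j) ∧ R(p,p))
The quantifier ∃p sits under an odd number of negations, so it flips to ∀p.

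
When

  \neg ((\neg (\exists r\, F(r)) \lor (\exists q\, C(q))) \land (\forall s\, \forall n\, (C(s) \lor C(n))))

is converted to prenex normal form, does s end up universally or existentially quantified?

Move each ¬ inward, flipping quantifiers it crosses:
  (\exists r\, F(r)) \land (\forall q\, \neg C(q)) \lor (\exists s\, \exists n\, (\neg C(s) \land \neg C(n)))
Finally move all quantifiers to the prefix:
  \exists r\, \forall q\, \exists s\, \exists n\, (F(r) \land \neg C(q) \lor \neg C(s) \land \neg C(n))
The quantifier \forall s sits under an odd number of negations, so it flips to \exists s.

existential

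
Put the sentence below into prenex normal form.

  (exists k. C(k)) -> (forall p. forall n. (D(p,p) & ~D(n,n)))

First replace A → B with ¬A ∨ B.
  ~(exists k. C(k)) | (forall p. forall n. (D(p,p) & ~D(n,n)))
Move each ¬ inward, flipping quantifiers it crosses:
  (forall k. ~C(k)) | (forall p. forall n. (D(p,p) & ~D(n,n)))
All bound variables are already distinct, so no renaming is needed.
Extract every quantifier outward, since the variables are now distinct and don't occur free across branches:
  forall k. forall p. forall n. (~C(k) | D(p,p) & ~D(n,n))

forall k. forall p. forall n. (~C(k) | D(p,p) & ~D(n,n))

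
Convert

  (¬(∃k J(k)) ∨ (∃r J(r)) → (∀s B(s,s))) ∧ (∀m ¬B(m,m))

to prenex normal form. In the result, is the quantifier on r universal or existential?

Rewrite implications/biconditionals: A → B as ¬A ∨ B.
  (¬(¬(∃k J(k)) ∨ (∃r J(r))) ∨ (∀s B(s,s))) ∧ (∀m ¬B(m,m))
Move each ¬ inward, flipping quantifiers it crosses:
  ((∃k J(k)) ∧ (∀r ¬J(r)) ∨ (∀s B(s,s))) ∧ (∀m ¬B(m,m))
All bound variables are already distinct, so no renaming is needed.
Pull the quantifiers to the front (each side's bound variable is not free in the other side):
  ∃k ∀r ∀s ∀m ((J(k) ∧ ¬J(r) ∨ B(s,s)) ∧ ¬B(m,m))
The quantifier ∃r sits under an odd number of negations (counting the antecedent side of each →), so it flips to ∀r.

universal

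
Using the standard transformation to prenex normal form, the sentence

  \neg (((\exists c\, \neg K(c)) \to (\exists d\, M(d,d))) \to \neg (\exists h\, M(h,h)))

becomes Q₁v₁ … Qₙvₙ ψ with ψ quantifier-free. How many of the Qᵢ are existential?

First replace A → B with ¬A ∨ B.
  \neg (\neg (\neg (\exists c\, \neg K(c)) \lor (\exists d\, M(d,d))) \lor \neg (\exists h\, M(h,h)))
Drive negations inward (¬∀x A ≡ ∃x ¬A, ¬∃x A ≡ ∀x ¬A, De Morgan for ∧/∨):
  ((\forall c\, K(c)) \lor (\exists d\, M(d,d))) \land (\exists h\, M(h,h))
All bound variables are already distinct, so no renaming is needed.
Pull the quantifiers to the front (each side's bound variable is not free in the other side):
  \forall c\, \exists d\, \exists h\, ((K(c) \lor M(d,d)) \land M(h,h))
The prefix is \forall c \exists d \exists h: 1 universal, 2 existential.

2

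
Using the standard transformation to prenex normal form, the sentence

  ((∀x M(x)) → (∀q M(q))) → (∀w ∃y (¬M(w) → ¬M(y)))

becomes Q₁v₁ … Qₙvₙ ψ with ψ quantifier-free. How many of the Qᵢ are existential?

2

First replace A → B with ¬A ∨ B.
  ¬(¬(∀x M(x)) ∨ (∀q M(q))) ∨ (∀w ∃y (¬¬M(w) ∨ ¬M(y)))
Move each ¬ inward, flipping quantifiers it crosses:
  (∀x M(x)) ∧ (∃q ¬M(q)) ∨ (∀w ∃y (M(w) ∨ ¬M(y)))
All bound variables are already distinct, so no renaming is needed.
Finally move all quantifiers to the prefix:
  ∀x ∃q ∀w ∃y (M(x) ∧ ¬M(q) ∨ M(w) ∨ ¬M(y))
The prefix is ∀x ∃q ∀w ∃y: 2 universal, 2 existential.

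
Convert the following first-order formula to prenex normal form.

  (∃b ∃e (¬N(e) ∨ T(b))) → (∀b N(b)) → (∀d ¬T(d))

Eliminate → and ↔ using ¬ and ∨.
  ¬(∃b ∃e (¬N(e) ∨ T(b))) ∨ ¬(∀b N(b)) ∨ (∀d ¬T(d))
Drive negations inward (¬∀x A ≡ ∃x ¬A, ¬∃x A ≡ ∀x ¬A, De Morgan for ∧/∨):
  (∀b ∀e (N(e) ∧ ¬T(b))) ∨ (∃b ¬N(b)) ∨ (∀d ¬T(d))
Rename bound variables to avoid capture: b↦u.
  (∀b ∀e (N(e) ∧ ¬T(b))) ∨ (∃u ¬N(u)) ∨ (∀d ¬T(d))
Extract every quantifier outward, since the variables are now distinct and don't occur free across branches:
  ∀b ∀e ∃u ∀d (N(e) ∧ ¬T(b) ∨ ¬N(u) ∨ ¬T(d))

∀b ∀e ∃u ∀d (N(e) ∧ ¬T(b) ∨ ¬N(u) ∨ ¬T(d))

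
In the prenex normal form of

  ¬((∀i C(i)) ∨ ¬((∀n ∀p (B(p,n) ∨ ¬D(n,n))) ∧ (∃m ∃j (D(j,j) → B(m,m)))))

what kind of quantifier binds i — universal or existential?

existential

Rewrite implications/biconditionals: A → B as ¬A ∨ B.
  ¬((∀i C(i)) ∨ ¬((∀n ∀p (B(p,n) ∨ ¬D(n,n))) ∧ (∃m ∃j (¬D(j,j) ∨ B(m,m)))))
Move each ¬ inward, flipping quantifiers it crosses:
  (∃i ¬C(i)) ∧ (∀n ∀p (B(p,n) ∨ ¬D(n,n))) ∧ (∃m ∃j (¬D(j,j) ∨ B(m,m)))
Finally move all quantifiers to the prefix:
  ∃i ∀n ∀p ∃m ∃j (¬C(i) ∧ (B(p,n) ∨ ¬D(n,n)) ∧ (¬D(j,j) ∨ B(m,m)))
The quantifier ∀i sits under an odd number of negations (counting the antecedent side of each →), so it flips to ∃i.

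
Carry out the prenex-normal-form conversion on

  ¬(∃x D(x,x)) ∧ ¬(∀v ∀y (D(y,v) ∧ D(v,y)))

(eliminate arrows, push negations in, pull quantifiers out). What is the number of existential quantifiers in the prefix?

Move each ¬ inward, flipping quantifiers it crosses:
  (∀x ¬D(x,x)) ∧ (∃v ∃y (¬D(y,v) ∨ ¬D(v,y)))
All bound variables are already distinct, so no renaming is needed.
Extract every quantifier outward, since the variables are now distinct and don't occur free across branches:
  ∀x ∃v ∃y (¬D(x,x) ∧ (¬D(y,v) ∨ ¬D(v,y)))
The prefix is ∀x ∃v ∃y: 1 universal, 2 existential.

2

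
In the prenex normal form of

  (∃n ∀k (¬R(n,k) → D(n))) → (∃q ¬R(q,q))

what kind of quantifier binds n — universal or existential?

Eliminate → and ↔ using ¬ and ∨.
  ¬(∃n ∀k (¬¬R(n,k) ∨ D(n))) ∨ (∃q ¬R(q,q))
Move each ¬ inward, flipping quantifiers it crosses:
  (∀n ∃k (¬R(n,k) ∧ ¬D(n))) ∨ (∃q ¬R(q,q))
Finally move all quantifiers to the prefix:
  ∀n ∃k ∃q (¬R(n,k) ∧ ¬D(n) ∨ ¬R(q,q))
The quantifier ∃n sits under an odd number of negations (counting the antecedent side of each →), so it flips to ∀n.

universal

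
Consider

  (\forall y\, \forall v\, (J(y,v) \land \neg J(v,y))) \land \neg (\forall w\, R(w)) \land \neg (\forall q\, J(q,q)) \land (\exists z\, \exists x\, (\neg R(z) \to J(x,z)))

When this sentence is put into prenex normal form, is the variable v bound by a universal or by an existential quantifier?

universal

Eliminate → and ↔ using ¬ and ∨.
  (\forall y\, \forall v\, (J(y,v) \land \neg J(v,y))) \land \neg (\forall w\, R(w)) \land \neg (\forall q\, J(q,q)) \land (\exists z\, \exists x\, (\neg \neg R(z) \lor J(x,z)))
Drive negations inward (¬∀x A ≡ ∃x ¬A, ¬∃x A ≡ ∀x ¬A, De Morgan for ∧/∨):
  (\forall y\, \forall v\, (J(y,v) \land \neg J(v,y))) \land (\exists w\, \neg R(w)) \land (\exists q\, \neg J(q,q)) \land (\exists z\, \exists x\, (R(z) \lor J(x,z)))
Finally move all quantifiers to the prefix:
  \forall y\, \forall v\, \exists w\, \exists q\, \exists z\, \exists x\, (J(y,v) \land \neg J(v,y) \land \neg R(w) \land \neg J(q,q) \land (R(z) \lor J(x,z)))
The quantifier \forall v sits under an even number of negations (counting the antecedent side of each →), so it remains universal.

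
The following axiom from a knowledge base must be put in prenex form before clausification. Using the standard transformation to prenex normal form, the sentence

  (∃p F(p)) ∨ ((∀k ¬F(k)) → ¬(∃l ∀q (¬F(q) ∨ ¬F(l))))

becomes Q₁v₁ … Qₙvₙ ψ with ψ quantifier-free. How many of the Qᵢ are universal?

Eliminate → and ↔ using ¬ and ∨.
  (∃p F(p)) ∨ ¬(∀k ¬F(k)) ∨ ¬(∃l ∀q (¬F(q) ∨ ¬F(l)))
Drive negations inward (¬∀x A ≡ ∃x ¬A, ¬∃x A ≡ ∀x ¬A, De Morgan for ∧/∨):
  (∃p F(p)) ∨ (∃k F(k)) ∨ (∀l ∃q (F(q) ∧ F(l)))
All bound variables are already distinct, so no renaming is needed.
Finally move all quantifiers to the prefix:
  ∃p ∃k ∀l ∃q (F(p) ∨ F(k) ∨ F(q) ∧ F(l))
The prefix is ∃p ∃k ∀l ∃q: 1 universal, 3 existential.

1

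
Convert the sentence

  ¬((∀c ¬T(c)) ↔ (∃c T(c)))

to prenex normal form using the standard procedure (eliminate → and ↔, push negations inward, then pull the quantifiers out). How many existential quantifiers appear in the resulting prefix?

First replace A → B with ¬A ∨ B; A ↔ B as (¬A ∨ B) ∧ (¬B ∨ A).
  ¬((¬(∀c ¬T(c)) ∨ (∃c T(c))) ∧ (¬(∃c T(c)) ∨ (∀c ¬T(c))))
Drive negations inward (¬∀x A ≡ ∃x ¬A, ¬∃x A ≡ ∀x ¬A, De Morgan for ∧/∨):
  (∀c ¬T(c)) ∧ (∀c ¬T(c)) ∨ (∃c T(c)) ∧ (∃c T(c))
Give each quantifier a distinct variable: c↦a, c↦y, c↦q.
  (∀c ¬T(c)) ∧ (∀a ¬T(a)) ∨ (∃y T(y)) ∧ (∃q T(q))
Extract every quantifier outward, since the variables are now distinct and don't occur free across branches:
  ∀c ∀a ∃y ∃q (¬T(c) ∧ ¬T(a) ∨ T(y) ∧ T(q))
The prefix is ∀c ∀a ∃y ∃q: 2 universal, 2 existential.

2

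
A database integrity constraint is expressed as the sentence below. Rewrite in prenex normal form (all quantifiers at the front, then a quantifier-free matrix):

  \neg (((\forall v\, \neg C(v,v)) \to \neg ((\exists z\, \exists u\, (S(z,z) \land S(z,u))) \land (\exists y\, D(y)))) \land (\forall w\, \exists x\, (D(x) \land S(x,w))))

Rewrite implications/biconditionals: A → B as ¬A ∨ B.
  \neg ((\neg (\forall v\, \neg C(v,v)) \lor \neg ((\exists z\, \exists u\, (S(z,z) \land S(z,u))) \land (\exists y\, D(y)))) \land (\forall w\, \exists x\, (D(x) \land S(x,w))))
Move each ¬ inward, flipping quantifiers it crosses:
  (\forall v\, \neg C(v,v)) \land (\exists z\, \exists u\, (S(z,z) \land S(z,u))) \land (\exists y\, D(y)) \lor (\exists w\, \forall x\, (\neg D(x) \lor \neg S(x,w)))
Pull the quantifiers to the front (each side's bound variable is not free in the other side):
  \forall v\, \exists z\, \exists u\, \exists y\, \exists w\, \forall x\, (\neg C(v,v) \land S(z,z) \land S(z,u) \land D(y) \lor \neg D(x) \lor \neg S(x,w))

\forall v\, \exists z\, \exists u\, \exists y\, \exists w\, \forall x\, (\neg C(v,v) \land S(z,z) \land S(z,u) \land D(y) \lor \neg D(x) \lor \neg S(x,w))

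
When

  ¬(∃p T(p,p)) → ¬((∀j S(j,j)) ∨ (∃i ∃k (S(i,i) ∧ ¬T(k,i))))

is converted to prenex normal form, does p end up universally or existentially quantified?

Rewrite implications/biconditionals: A → B as ¬A ∨ B.
  ¬¬(∃p T(p,p)) ∨ ¬((∀j S(j,j)) ∨ (∃i ∃k (S(i,i) ∧ ¬T(k,i))))
Push ¬ through the quantifiers and connectives to reach negation normal form:
  (∃p T(p,p)) ∨ (∃j ¬S(j,j)) ∧ (∀i ∀k (¬S(i,i) ∨ T(k,i)))
All bound variables are already distinct, so no renaming is needed.
Extract every quantifier outward, since the variables are now distinct and don't occur free across branches:
  ∃p ∃j ∀i ∀k (T(p,p) ∨ ¬S(j,j) ∧ (¬S(i,i) ∨ T(k,i)))
The quantifier ∃p sits under an even number of negations (counting the antecedent side of each →), so it remains existential.

existential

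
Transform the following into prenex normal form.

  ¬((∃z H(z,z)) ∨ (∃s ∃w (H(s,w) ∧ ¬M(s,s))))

Drive negations inward (¬∀x A ≡ ∃x ¬A, ¬∃x A ≡ ∀x ¬A, De Morgan for ∧/∨):
  (∀z ¬H(z,z)) ∧ (∀s ∀w (¬H(s,w) ∨ M(s,s)))
All bound variables are already distinct, so no renaming is needed.
Pull the quantifiers to the front (each side's bound variable is not free in the other side):
  ∀z ∀s ∀w (¬H(z,z) ∧ (¬H(s,w) ∨ M(s,s)))

∀z ∀s ∀w (¬H(z,z) ∧ (¬H(s,w) ∨ M(s,s)))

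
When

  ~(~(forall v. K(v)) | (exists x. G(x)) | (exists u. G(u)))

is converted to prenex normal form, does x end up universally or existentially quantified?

Drive negations inward (¬∀x A ≡ ∃x ¬A, ¬∃x A ≡ ∀x ¬A, De Morgan for ∧/∨):
  (forall v. K(v)) & (forall x. ~G(x)) & (forall u. ~G(u))
Finally move all quantifiers to the prefix:
  forall v. forall x. forall u. (K(v) & ~G(x) & ~G(u))
The quantifier exists x sits under an odd number of negations, so it flips to forall x.

universal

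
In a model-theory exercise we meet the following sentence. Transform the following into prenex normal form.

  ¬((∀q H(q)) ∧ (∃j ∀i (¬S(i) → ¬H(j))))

Eliminate → and ↔ using ¬ and ∨.
  ¬((∀q H(q)) ∧ (∃j ∀i (¬¬S(i) ∨ ¬H(j))))
Drive negations inward (¬∀x A ≡ ∃x ¬A, ¬∃x A ≡ ∀x ¬A, De Morgan for ∧/∨):
  (∃q ¬H(q)) ∨ (∀j ∃i (¬S(i) ∧ H(j)))
Extract every quantifier outward, since the variables are now distinct and don't occur free across branches:
  ∃q ∀j ∃i (¬H(q) ∨ ¬S(i) ∧ H(j))

∃q ∀j ∃i (¬H(q) ∨ ¬S(i) ∧ H(j))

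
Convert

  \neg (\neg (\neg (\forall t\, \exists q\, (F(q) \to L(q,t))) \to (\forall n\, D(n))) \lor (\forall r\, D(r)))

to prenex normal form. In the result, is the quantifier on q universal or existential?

existential

Rewrite implications/biconditionals: A → B as ¬A ∨ B.
  \neg (\neg (\neg \neg (\forall t\, \exists q\, (\neg F(q) \lor L(q,t))) \lor (\forall n\, D(n))) \lor (\forall r\, D(r)))
Move each ¬ inward, flipping quantifiers it crosses:
  ((\forall t\, \exists q\, (\neg F(q) \lor L(q,t))) \lor (\forall n\, D(n))) \land (\exists r\, \neg D(r))
All bound variables are already distinct, so no renaming is needed.
Extract every quantifier outward, since the variables are now distinct and don't occur free across branches:
  \forall t\, \exists q\, \forall n\, \exists r\, ((\neg F(q) \lor L(q,t) \lor D(n)) \land \neg D(r))
The quantifier \exists q sits under an even number of negations (counting the antecedent side of each →), so it remains existential.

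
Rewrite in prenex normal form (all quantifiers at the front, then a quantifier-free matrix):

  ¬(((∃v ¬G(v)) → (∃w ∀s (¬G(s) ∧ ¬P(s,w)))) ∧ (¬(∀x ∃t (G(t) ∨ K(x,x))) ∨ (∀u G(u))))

∃v ∀w ∃s ∀x ∃t ∃u (¬G(v) ∧ (G(s) ∨ P(s,w)) ∨ (G(t) ∨ K(x,x)) ∧ ¬G(u))

First replace A → B with ¬A ∨ B.
  ¬((¬(∃v ¬G(v)) ∨ (∃w ∀s (¬G(s) ∧ ¬P(s,w)))) ∧ (¬(∀x ∃t (G(t) ∨ K(x,x))) ∨ (∀u G(u))))
Drive negations inward (¬∀x A ≡ ∃x ¬A, ¬∃x A ≡ ∀x ¬A, De Morgan for ∧/∨):
  (∃v ¬G(v)) ∧ (∀w ∃s (G(s) ∨ P(s,w))) ∨ (∀x ∃t (G(t) ∨ K(x,x))) ∧ (∃u ¬G(u))
All bound variables are already distinct, so no renaming is needed.
Extract every quantifier outward, since the variables are now distinct and don't occur free across branches:
  ∃v ∀w ∃s ∀x ∃t ∃u (¬G(v) ∧ (G(s) ∨ P(s,w)) ∨ (G(t) ∨ K(x,x)) ∧ ¬G(u))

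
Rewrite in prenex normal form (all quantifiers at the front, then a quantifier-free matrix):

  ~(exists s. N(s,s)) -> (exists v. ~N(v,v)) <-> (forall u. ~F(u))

Rewrite implications/biconditionals: A → B as ¬A ∨ B; A ↔ B as (¬A ∨ B) ∧ (¬B ∨ A).
  (~(~~(exists s. N(s,s)) | (exists v. ~N(v,v))) | (forall u. ~F(u))) & (~(forall u. ~F(u)) | ~~(exists s. N(s,s)) | (exists v. ~N(v,v)))
Drive negations inward (¬∀x A ≡ ∃x ¬A, ¬∃x A ≡ ∀x ¬A, De Morgan for ∧/∨):
  ((forall s. ~N(s,s)) & (forall v. N(v,v)) | (forall u. ~F(u))) & ((exists u. F(u)) | (exists s. N(s,s)) | (exists v. ~N(v,v)))
Standardize variables apart so no two quantifiers bind the same name: u↦b, s↦c, v↦w.
  ((forall s. ~N(s,s)) & (forall v. N(v,v)) | (forall u. ~F(u))) & ((exists b. F(b)) | (exists c. N(c,c)) | (exists w. ~N(w,w)))
Extract every quantifier outward, since the variables are now distinct and don't occur free across branches:
  forall s. forall v. forall u. exists b. exists c. exists w. ((~N(s,s) & N(v,v) | ~F(u)) & (F(b) | N(c,c) | ~N(w,w)))

forall s. forall v. forall u. exists b. exists c. exists w. ((~N(s,s) & N(v,v) | ~F(u)) & (F(b) | N(c,c) | ~N(w,w)))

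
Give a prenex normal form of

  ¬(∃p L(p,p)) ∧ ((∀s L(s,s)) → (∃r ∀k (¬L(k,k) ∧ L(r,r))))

∀p ∃s ∃r ∀k (¬L(p,p) ∧ (¬L(s,s) ∨ ¬L(k,k) ∧ L(r,r)))

Eliminate → and ↔ using ¬ and ∨.
  ¬(∃p L(p,p)) ∧ (¬(∀s L(s,s)) ∨ (∃r ∀k (¬L(k,k) ∧ L(r,r))))
Drive negations inward (¬∀x A ≡ ∃x ¬A, ¬∃x A ≡ ∀x ¬A, De Morgan for ∧/∨):
  (∀p ¬L(p,p)) ∧ ((∃s ¬L(s,s)) ∨ (∃r ∀k (¬L(k,k) ∧ L(r,r))))
All bound variables are already distinct, so no renaming is needed.
Extract every quantifier outward, since the variables are now distinct and don't occur free across branches:
  ∀p ∃s ∃r ∀k (¬L(p,p) ∧ (¬L(s,s) ∨ ¬L(k,k) ∧ L(r,r)))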